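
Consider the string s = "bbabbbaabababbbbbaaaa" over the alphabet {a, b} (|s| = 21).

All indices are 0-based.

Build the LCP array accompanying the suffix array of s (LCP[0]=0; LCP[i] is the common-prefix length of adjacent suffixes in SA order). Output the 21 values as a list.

[0, 1, 2, 3, 2, 1, 4, 2, 4, 0, 3, 2, 3, 5, 1, 4, 3, 2, 5, 3, 4]

rank | idx | suffix
   0 |  20 | a
   1 |  19 | aa
   2 |  18 | aaa
   3 |  17 | aaaa
   4 |   6 | aabababbbbbaaaa
   5 |   7 | abababbbbbaaaa
   6 |   9 | ababbbbbaaaa
   7 |   2 | abbbaabababbbbbaaaa
   8 |  11 | abbbbbaaaa
   9 |  16 | baaaa
  10 |   5 | baabababbbbbaaaa
  11 |   8 | bababbbbbaaaa
  12 |   1 | babbbaabababbbbbaaaa
  13 |  10 | babbbbbaaaa
  14 |  15 | bbaaaa
  15 |   4 | bbaabababbbbbaaaa
  16 |   0 | bbabbbaabababbbbbaaaa
  17 |  14 | bbbaaaa
  18 |   3 | bbbaabababbbbbaaaa
  19 |  13 | bbbbaaaa
  20 |  12 | bbbbbaaaa

SA = [20, 19, 18, 17, 6, 7, 9, 2, 11, 16, 5, 8, 1, 10, 15, 4, 0, 14, 3, 13, 12]
rank  pair      lcp
   1  s[20:],s[19:]  1  'a'
   2  s[19:],s[18:]  2  'aa'
   3  s[18:],s[17:]  3  'aaa'
   4  s[17:],s[6:]  2  'aa'
   5  s[6:],s[7:]  1  'a'
   6  s[7:],s[9:]  4  'abab'
   7  s[9:],s[2:]  2  'ab'
   8  s[2:],s[11:]  4  'abbb'
   9  s[11:],s[16:]  0  ''
  10  s[16:],s[5:]  3  'baa'
  11  s[5:],s[8:]  2  'ba'
  12  s[8:],s[1:]  3  'bab'
  13  s[1:],s[10:]  5  'babbb'
  14  s[10:],s[15:]  1  'b'
  15  s[15:],s[4:]  4  'bbaa'
  16  s[4:],s[0:]  3  'bba'
  17  s[0:],s[14:]  2  'bb'
  18  s[14:],s[3:]  5  'bbbaa'
  19  s[3:],s[13:]  3  'bbb'
  20  s[13:],s[12:]  4  'bbbb'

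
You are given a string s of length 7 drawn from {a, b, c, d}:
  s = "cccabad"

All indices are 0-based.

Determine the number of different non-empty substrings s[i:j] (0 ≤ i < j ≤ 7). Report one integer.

sorted suffixes:
  #0 SA[0]=3  'abad'
  #1 SA[1]=5  'ad'
  #2 SA[2]=4  'bad'
  #3 SA[3]=2  'cabad'
  #4 SA[4]=1  'ccabad'
  #5 SA[5]=0  'cccabad'
  #6 SA[6]=6  'd'

SA = [3, 5, 4, 2, 1, 0, 6]
rank  pair      lcp
   1  s[3:],s[5:]  1  'a'
   2  s[5:],s[4:]  0  ''
   3  s[4:],s[2:]  0  ''
   4  s[2:],s[1:]  1  'c'
   5  s[1:],s[0:]  2  'cc'
   6  s[0:],s[6:]  0  ''

n(n+1)/2 = 7·8/2 = 28
Σ LCP = 0 + 1 + 0 + 0 + 1 + 2 + 0 = 4
distinct = 28 − 4 = 24

24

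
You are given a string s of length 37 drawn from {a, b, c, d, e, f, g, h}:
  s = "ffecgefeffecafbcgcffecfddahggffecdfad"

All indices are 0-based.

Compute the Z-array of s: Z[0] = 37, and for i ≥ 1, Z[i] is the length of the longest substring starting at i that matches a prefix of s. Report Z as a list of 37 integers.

[37, 1, 0, 0, 0, 0, 1, 0, 4, 1, 0, 0, 0, 1, 0, 0, 0, 0, 4, 1, 0, 0, 1, 0, 0, 0, 0, 0, 0, 4, 1, 0, 0, 0, 1, 0, 0]

Z[0]=37
i=1: fresh scan; Z[1]=1 grow→box=[1,2)
i=2: fresh scan; Z[2]=0
i=3: fresh scan; Z[3]=0
i=4: fresh scan; Z[4]=0
i=5: fresh scan; Z[5]=0
i=6: fresh scan; Z[6]=1 grow→box=[6,7)
i=7: fresh scan; Z[7]=0
i=8: fresh scan; Z[8]=4 grow→box=[8,12)
i=9: min(r-i=3, Z[1]=1)=1; Z[9]=1
i=10: min(r-i=2, Z[2]=0)=0; Z[10]=0
i=11: min(r-i=1, Z[3]=0)=0; Z[11]=0
i=12: fresh scan; Z[12]=0
i=13: fresh scan; Z[13]=1 grow→box=[13,14)
i=14: fresh scan; Z[14]=0
i=15: fresh scan; Z[15]=0
i=16: fresh scan; Z[16]=0
i=17: fresh scan; Z[17]=0
i=18: fresh scan; Z[18]=4 grow→box=[18,22)
i=19: min(r-i=3, Z[1]=1)=1; Z[19]=1
i=20: min(r-i=2, Z[2]=0)=0; Z[20]=0
i=21: min(r-i=1, Z[3]=0)=0; Z[21]=0
i=22: fresh scan; Z[22]=1 grow→box=[22,23)
i=23: fresh scan; Z[23]=0
i=24: fresh scan; Z[24]=0
i=25: fresh scan; Z[25]=0
i=26: fresh scan; Z[26]=0
i=27: fresh scan; Z[27]=0
i=28: fresh scan; Z[28]=0
i=29: fresh scan; Z[29]=4 grow→box=[29,33)
i=30: min(r-i=3, Z[1]=1)=1; Z[30]=1
i=31: min(r-i=2, Z[2]=0)=0; Z[31]=0
i=32: min(r-i=1, Z[3]=0)=0; Z[32]=0
i=33: fresh scan; Z[33]=0
i=34: fresh scan; Z[34]=1 grow→box=[34,35)
i=35: fresh scan; Z[35]=0
i=36: fresh scan; Z[36]=0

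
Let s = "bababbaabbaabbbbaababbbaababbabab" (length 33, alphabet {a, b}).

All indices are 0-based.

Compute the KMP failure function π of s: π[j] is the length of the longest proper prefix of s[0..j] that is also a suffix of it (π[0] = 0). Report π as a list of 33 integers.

π[0] = 0
j=1 s[j]='a': π[1]=0 (border '')
j=2 s[j]='b': π[2]=1 (border 'b')
j=3 s[j]='a': π[3]=2 (border 'ba')
j=4 s[j]='b': π[4]=3 (border 'bab')
j=5 s[j]='b': k: 3→1→0; π[5]=1 (border 'b')
j=6 s[j]='a': π[6]=2 (border 'ba')
j=7 s[j]='a': k: 2→0; π[7]=0 (border '')
j=8 s[j]='b': π[8]=1 (border 'b')
j=9 s[j]='b': k: 1→0; π[9]=1 (border 'b')
j=10 s[j]='a': π[10]=2 (border 'ba')
j=11 s[j]='a': k: 2→0; π[11]=0 (border '')
j=12 s[j]='b': π[12]=1 (border 'b')
j=13 s[j]='b': k: 1→0; π[13]=1 (border 'b')
j=14 s[j]='b': k: 1→0; π[14]=1 (border 'b')
j=15 s[j]='b': k: 1→0; π[15]=1 (border 'b')
j=16 s[j]='a': π[16]=2 (border 'ba')
j=17 s[j]='a': k: 2→0; π[17]=0 (border '')
j=18 s[j]='b': π[18]=1 (border 'b')
j=19 s[j]='a': π[19]=2 (border 'ba')
j=20 s[j]='b': π[20]=3 (border 'bab')
j=21 s[j]='b': k: 3→1→0; π[21]=1 (border 'b')
j=22 s[j]='b': k: 1→0; π[22]=1 (border 'b')
j=23 s[j]='a': π[23]=2 (border 'ba')
j=24 s[j]='a': k: 2→0; π[24]=0 (border '')
j=25 s[j]='b': π[25]=1 (border 'b')
j=26 s[j]='a': π[26]=2 (border 'ba')
j=27 s[j]='b': π[27]=3 (border 'bab')
j=28 s[j]='b': k: 3→1→0; π[28]=1 (border 'b')
j=29 s[j]='a': π[29]=2 (border 'ba')
j=30 s[j]='b': π[30]=3 (border 'bab')
j=31 s[j]='a': π[31]=4 (border 'baba')
j=32 s[j]='b': π[32]=5 (border 'babab')

[0, 0, 1, 2, 3, 1, 2, 0, 1, 1, 2, 0, 1, 1, 1, 1, 2, 0, 1, 2, 3, 1, 1, 2, 0, 1, 2, 3, 1, 2, 3, 4, 5]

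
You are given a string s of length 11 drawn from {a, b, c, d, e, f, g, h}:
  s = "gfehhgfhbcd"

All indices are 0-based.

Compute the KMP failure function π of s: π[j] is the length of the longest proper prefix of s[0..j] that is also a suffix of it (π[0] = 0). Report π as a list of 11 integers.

π[0] = 0
j=1 s[j]='f': π[1]=0 (border '')
j=2 s[j]='e': π[2]=0 (border '')
j=3 s[j]='h': π[3]=0 (border '')
j=4 s[j]='h': π[4]=0 (border '')
j=5 s[j]='g': π[5]=1 (border 'g')
j=6 s[j]='f': π[6]=2 (border 'gf')
j=7 s[j]='h': k: 2→0; π[7]=0 (border '')
j=8 s[j]='b': π[8]=0 (border '')
j=9 s[j]='c': π[9]=0 (border '')
j=10 s[j]='d': π[10]=0 (border '')

[0, 0, 0, 0, 0, 1, 2, 0, 0, 0, 0]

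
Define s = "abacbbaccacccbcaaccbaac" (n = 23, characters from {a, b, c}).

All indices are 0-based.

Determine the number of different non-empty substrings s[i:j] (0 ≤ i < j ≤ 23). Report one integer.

rank→(start, suffix):
  0 → (20, 'aac')
  1 → (15, 'aaccbaac')
  2 → (0, 'abacbbaccacccbcaaccbaac')
  3 → (21, 'ac')
  4 → (2, 'acbbaccacccbcaaccbaac')
  5 → (6, 'accacccbcaaccbaac')
  6 → (16, 'accbaac')
  7 → (9, 'acccbcaaccbaac')
  8 → (19, 'baac')
  9 → (1, 'bacbbaccacccbcaaccbaac')
  10 → (5, 'baccacccbcaaccbaac')
  11 → (4, 'bbaccacccbcaaccbaac')
  12 → (13, 'bcaaccbaac')
  13 → (22, 'c')
  14 → (14, 'caaccbaac')
  15 → (8, 'cacccbcaaccbaac')
  16 → (18, 'cbaac')
  17 → (3, 'cbbaccacccbcaaccbaac')
  18 → (12, 'cbcaaccbaac')
  19 → (7, 'ccacccbcaaccbaac')
  20 → (17, 'ccbaac')
  21 → (11, 'ccbcaaccbaac')
  22 → (10, 'cccbcaaccbaac')

SA = [20, 15, 0, 21, 2, 6, 16, 9, 19, 1, 5, 4, 13, 22, 14, 8, 18, 3, 12, 7, 17, 11, 10]
rank  pair      lcp
   1  s[20:],s[15:]  3  'aac'
   2  s[15:],s[0:]  1  'a'
   3  s[0:],s[21:]  1  'a'
   4  s[21:],s[2:]  2  'ac'
   5  s[2:],s[6:]  2  'ac'
   6  s[6:],s[16:]  3  'acc'
   7  s[16:],s[9:]  3  'acc'
   8  s[9:],s[19:]  0  ''
   9  s[19:],s[1:]  2  'ba'
  10  s[1:],s[5:]  3  'bac'
  11  s[5:],s[4:]  1  'b'
  12  s[4:],s[13:]  1  'b'
  13  s[13:],s[22:]  0  ''
  14  s[22:],s[14:]  1  'c'
  15  s[14:],s[8:]  2  'ca'
  16  s[8:],s[18:]  1  'c'
  17  s[18:],s[3:]  2  'cb'
  18  s[3:],s[12:]  2  'cb'
  19  s[12:],s[7:]  1  'c'
  20  s[7:],s[17:]  2  'cc'
  21  s[17:],s[11:]  3  'ccb'
  22  s[11:],s[10:]  2  'cc'

n(n+1)/2 = 23·24/2 = 276
Σ LCP = 0 + 3 + 1 + 1 + 2 + 2 + 3 + 3 + 0 + 2 + 3 + 1 + 1 + 0 + 1 + 2 + 1 + 2 + 2 + 1 + 2 + 3 + 2 = 38
distinct = 276 − 38 = 238

238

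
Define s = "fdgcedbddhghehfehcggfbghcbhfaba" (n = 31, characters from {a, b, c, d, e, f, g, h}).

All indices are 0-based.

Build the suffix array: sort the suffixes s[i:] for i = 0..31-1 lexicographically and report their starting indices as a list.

sorted suffixes:
  #0 SA[0]=30  'a'
  #1 SA[1]=28  'aba'
  #2 SA[2]=29  'ba'
  #3 SA[3]=6  'bddhghehfehcggfbghcbhfaba'
  #4 SA[4]=21  'bghcbhfaba'
  #5 SA[5]=25  'bhfaba'
  #6 SA[6]=24  'cbhfaba'
  #7 SA[7]=3  'cedbddhghehfehcggfbghcbhfaba'
  #8 SA[8]=17  'cggfbghcbhfaba'
  #9 SA[9]=5  'dbddhghehfehcggfbghcbhfaba'
  #10 SA[10]=7  'ddhghehfehcggfbghcbhfaba'
  #11 SA[11]=1  'dgcedbddhghehfehcggfbghcbhfaba'
  #12 SA[12]=8  'dhghehfehcggfbghcbhfaba'
  #13 SA[13]=4  'edbddhghehfehcggfbghcbhfaba'
  #14 SA[14]=15  'ehcggfbghcbhfaba'
  #15 SA[15]=12  'ehfehcggfbghcbhfaba'
  #16 SA[16]=27  'faba'
  #17 SA[17]=20  'fbghcbhfaba'
  #18 SA[18]=0  'fdgcedbddhghehfehcggfbghcbhfaba'
  #19 SA[19]=14  'fehcggfbghcbhfaba'
  #20 SA[20]=2  'gcedbddhghehfehcggfbghcbhfaba'
  #21 SA[21]=19  'gfbghcbhfaba'
  #22 SA[22]=18  'ggfbghcbhfaba'
  #23 SA[23]=22  'ghcbhfaba'
  #24 SA[24]=10  'ghehfehcggfbghcbhfaba'
  #25 SA[25]=23  'hcbhfaba'
  #26 SA[26]=16  'hcggfbghcbhfaba'
  #27 SA[27]=11  'hehfehcggfbghcbhfaba'
  #28 SA[28]=26  'hfaba'
  #29 SA[29]=13  'hfehcggfbghcbhfaba'
  #30 SA[30]=9  'hghehfehcggfbghcbhfaba'

[30, 28, 29, 6, 21, 25, 24, 3, 17, 5, 7, 1, 8, 4, 15, 12, 27, 20, 0, 14, 2, 19, 18, 22, 10, 23, 16, 11, 26, 13, 9]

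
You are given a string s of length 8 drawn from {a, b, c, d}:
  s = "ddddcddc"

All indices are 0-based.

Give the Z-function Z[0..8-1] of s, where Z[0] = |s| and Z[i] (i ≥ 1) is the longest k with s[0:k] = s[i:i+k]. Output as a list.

Z[0]=8
i=1: fresh scan; Z[1]=3 grow→box=[1,4)
i=2: min(r-i=2, Z[1]=3)=2; Z[2]=2
i=3: min(r-i=1, Z[2]=2)=1; Z[3]=1
i=4: fresh scan; Z[4]=0
i=5: fresh scan; Z[5]=2 grow→box=[5,7)
i=6: min(r-i=1, Z[1]=3)=1; Z[6]=1
i=7: fresh scan; Z[7]=0

[8, 3, 2, 1, 0, 2, 1, 0]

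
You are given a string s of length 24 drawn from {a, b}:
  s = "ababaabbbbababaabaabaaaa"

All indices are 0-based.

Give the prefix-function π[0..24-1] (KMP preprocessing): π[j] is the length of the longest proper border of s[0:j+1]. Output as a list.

π[0] = 0
j=1 s[j]='b': π[1]=0 (border '')
j=2 s[j]='a': π[2]=1 (border 'a')
j=3 s[j]='b': π[3]=2 (border 'ab')
j=4 s[j]='a': π[4]=3 (border 'aba')
j=5 s[j]='a': k: 3→1→0; π[5]=1 (border 'a')
j=6 s[j]='b': π[6]=2 (border 'ab')
j=7 s[j]='b': k: 2→0; π[7]=0 (border '')
j=8 s[j]='b': π[8]=0 (border '')
j=9 s[j]='b': π[9]=0 (border '')
j=10 s[j]='a': π[10]=1 (border 'a')
j=11 s[j]='b': π[11]=2 (border 'ab')
j=12 s[j]='a': π[12]=3 (border 'aba')
j=13 s[j]='b': π[13]=4 (border 'abab')
j=14 s[j]='a': π[14]=5 (border 'ababa')
j=15 s[j]='a': π[15]=6 (border 'ababaa')
j=16 s[j]='b': π[16]=7 (border 'ababaab')
j=17 s[j]='a': k: 7→2; π[17]=3 (border 'aba')
j=18 s[j]='a': k: 3→1→0; π[18]=1 (border 'a')
j=19 s[j]='b': π[19]=2 (border 'ab')
j=20 s[j]='a': π[20]=3 (border 'aba')
j=21 s[j]='a': k: 3→1→0; π[21]=1 (border 'a')
j=22 s[j]='a': k: 1→0; π[22]=1 (border 'a')
j=23 s[j]='a': k: 1→0; π[23]=1 (border 'a')

[0, 0, 1, 2, 3, 1, 2, 0, 0, 0, 1, 2, 3, 4, 5, 6, 7, 3, 1, 2, 3, 1, 1, 1]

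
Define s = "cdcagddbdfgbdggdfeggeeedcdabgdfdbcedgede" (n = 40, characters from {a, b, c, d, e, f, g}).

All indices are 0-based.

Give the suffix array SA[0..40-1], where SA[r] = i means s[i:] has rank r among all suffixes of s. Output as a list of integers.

[26, 3, 32, 7, 11, 27, 2, 24, 0, 33, 25, 31, 6, 1, 23, 5, 38, 29, 15, 8, 35, 12, 39, 22, 37, 34, 21, 20, 17, 30, 16, 9, 10, 4, 28, 14, 36, 19, 13, 18]

sorted suffixes:
  #0 SA[0]=26  'abgdfdbcedgede'
  #1 SA[1]=3  'agddbdfgbdggdfeggeeedcdabgdfdbcedgede'
  #2 SA[2]=32  'bcedgede'
  #3 SA[3]=7  'bdfgbdggdfeggeeedcdabgdfdbcedgede'
  #4 SA[4]=11  'bdggdfeggeeedcdabgdfdbcedgede'
  #5 SA[5]=27  'bgdfdbcedgede'
  #6 SA[6]=2  'cagddbdfgbdggdfeggeeedcdabgdfdbcedgede'
  #7 SA[7]=24  'cdabgdfdbcedgede'
  #8 SA[8]=0  'cdcagddbdfgbdggdfeggeeedcdabgdfdbcedgede'
  #9 SA[9]=33  'cedgede'
  #10 SA[10]=25  'dabgdfdbcedgede'
  #11 SA[11]=31  'dbcedgede'
  #12 SA[12]=6  'dbdfgbdggdfeggeeedcdabgdfdbcedgede'
  #13 SA[13]=1  'dcagddbdfgbdggdfeggeeedcdabgdfdbcedgede'
  #14 SA[14]=23  'dcdabgdfdbcedgede'
  #15 SA[15]=5  'ddbdfgbdggdfeggeeedcdabgdfdbcedgede'
  #16 SA[16]=38  'de'
  #17 SA[17]=29  'dfdbcedgede'
  #18 SA[18]=15  'dfeggeeedcdabgdfdbcedgede'
  #19 SA[19]=8  'dfgbdggdfeggeeedcdabgdfdbcedgede'
  #20 SA[20]=35  'dgede'
  #21 SA[21]=12  'dggdfeggeeedcdabgdfdbcedgede'
  #22 SA[22]=39  'e'
  #23 SA[23]=22  'edcdabgdfdbcedgede'
  #24 SA[24]=37  'ede'
  #25 SA[25]=34  'edgede'
  #26 SA[26]=21  'eedcdabgdfdbcedgede'
  #27 SA[27]=20  'eeedcdabgdfdbcedgede'
  #28 SA[28]=17  'eggeeedcdabgdfdbcedgede'
  #29 SA[29]=30  'fdbcedgede'
  #30 SA[30]=16  'feggeeedcdabgdfdbcedgede'
  #31 SA[31]=9  'fgbdggdfeggeeedcdabgdfdbcedgede'
  #32 SA[32]=10  'gbdggdfeggeeedcdabgdfdbcedgede'
  #33 SA[33]=4  'gddbdfgbdggdfeggeeedcdabgdfdbcedgede'
  #34 SA[34]=28  'gdfdbcedgede'
  #35 SA[35]=14  'gdfeggeeedcdabgdfdbcedgede'
  #36 SA[36]=36  'gede'
  #37 SA[37]=19  'geeedcdabgdfdbcedgede'
  #38 SA[38]=13  'ggdfeggeeedcdabgdfdbcedgede'
  #39 SA[39]=18  'ggeeedcdabgdfdbcedgede'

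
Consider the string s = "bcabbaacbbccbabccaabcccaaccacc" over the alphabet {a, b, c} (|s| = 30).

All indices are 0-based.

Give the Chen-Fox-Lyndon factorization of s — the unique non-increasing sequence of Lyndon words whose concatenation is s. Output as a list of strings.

["bc", "abb", "aacbbccbabcc", "aabcccaaccacc"]

emit factor 1: 'bc' (i=0, period=2)
emit factor 2: 'abb' (i=2, period=3)
emit factor 3: 'aacbbccbabcc' (i=5, period=12)
emit factor 4: 'aabcccaaccacc' (i=17, period=13)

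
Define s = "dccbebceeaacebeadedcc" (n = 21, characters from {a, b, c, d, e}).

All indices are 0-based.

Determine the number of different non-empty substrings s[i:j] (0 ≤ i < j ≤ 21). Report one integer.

208

rank→(start, suffix):
  0 → (9, 'aacebeadedcc')
  1 → (10, 'acebeadedcc')
  2 → (15, 'adedcc')
  3 → (5, 'bceeaacebeadedcc')
  4 → (13, 'beadedcc')
  5 → (3, 'bebceeaacebeadedcc')
  6 → (20, 'c')
  7 → (2, 'cbebceeaacebeadedcc')
  8 → (19, 'cc')
  9 → (1, 'ccbebceeaacebeadedcc')
  10 → (11, 'cebeadedcc')
  11 → (6, 'ceeaacebeadedcc')
  12 → (18, 'dcc')
  13 → (0, 'dccbebceeaacebeadedcc')
  14 → (16, 'dedcc')
  15 → (8, 'eaacebeadedcc')
  16 → (14, 'eadedcc')
  17 → (4, 'ebceeaacebeadedcc')
  18 → (12, 'ebeadedcc')
  19 → (17, 'edcc')
  20 → (7, 'eeaacebeadedcc')

SA = [9, 10, 15, 5, 13, 3, 20, 2, 19, 1, 11, 6, 18, 0, 16, 8, 14, 4, 12, 17, 7]
[i] adj suffixes → lcp
  [1] 9/10 → 1 ('a')
  [2] 10/15 → 1 ('a')
  [3] 15/5 → 0 ('')
  [4] 5/13 → 1 ('b')
  [5] 13/3 → 2 ('be')
  [6] 3/20 → 0 ('')
  [7] 20/2 → 1 ('c')
  [8] 2/19 → 1 ('c')
  [9] 19/1 → 2 ('cc')
  [10] 1/11 → 1 ('c')
  [11] 11/6 → 2 ('ce')
  [12] 6/18 → 0 ('')
  [13] 18/0 → 3 ('dcc')
  [14] 0/16 → 1 ('d')
  [15] 16/8 → 0 ('')
  [16] 8/14 → 2 ('ea')
  [17] 14/4 → 1 ('e')
  [18] 4/12 → 2 ('eb')
  [19] 12/17 → 1 ('e')
  [20] 17/7 → 1 ('e')

n(n+1)/2 = 21·22/2 = 231
Σ LCP = 0 + 1 + 1 + 0 + 1 + 2 + 0 + 1 + 1 + 2 + 1 + 2 + 0 + 3 + 1 + 0 + 2 + 1 + 2 + 1 + 1 = 23
distinct = 231 − 23 = 208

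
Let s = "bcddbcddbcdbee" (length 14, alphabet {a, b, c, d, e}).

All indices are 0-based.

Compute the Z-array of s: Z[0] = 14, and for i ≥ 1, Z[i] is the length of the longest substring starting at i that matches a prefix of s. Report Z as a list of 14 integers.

[14, 0, 0, 0, 7, 0, 0, 0, 3, 0, 0, 1, 0, 0]

Z[0]=14
i=1: fresh scan; Z[1]=0
i=2: fresh scan; Z[2]=0
i=3: fresh scan; Z[3]=0
i=4: fresh scan; Z[4]=7 extend→box=[4,11)
i=5: min(r-i=6, Z[1]=0)=0; Z[5]=0
i=6: min(r-i=5, Z[2]=0)=0; Z[6]=0
i=7: min(r-i=4, Z[3]=0)=0; Z[7]=0
i=8: min(r-i=3, Z[4]=7)=3; Z[8]=3
i=9: min(r-i=2, Z[5]=0)=0; Z[9]=0
i=10: min(r-i=1, Z[6]=0)=0; Z[10]=0
i=11: fresh scan; Z[11]=1 extend→box=[11,12)
i=12: fresh scan; Z[12]=0
i=13: fresh scan; Z[13]=0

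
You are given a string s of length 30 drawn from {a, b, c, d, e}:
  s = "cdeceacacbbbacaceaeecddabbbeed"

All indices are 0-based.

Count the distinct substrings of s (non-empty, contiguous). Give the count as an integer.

sorted suffixes:
  #0 SA[0]=23  'abbbeed'
  #1 SA[1]=5  'acacbbbacaceaeecddabbbeed'
  #2 SA[2]=12  'acaceaeecddabbbeed'
  #3 SA[3]=7  'acbbbacaceaeecddabbbeed'
  #4 SA[4]=14  'aceaeecddabbbeed'
  #5 SA[5]=17  'aeecddabbbeed'
  #6 SA[6]=11  'bacaceaeecddabbbeed'
  #7 SA[7]=10  'bbacaceaeecddabbbeed'
  #8 SA[8]=9  'bbbacaceaeecddabbbeed'
  #9 SA[9]=24  'bbbeed'
  #10 SA[10]=25  'bbeed'
  #11 SA[11]=26  'beed'
  #12 SA[12]=6  'cacbbbacaceaeecddabbbeed'
  #13 SA[13]=13  'caceaeecddabbbeed'
  #14 SA[14]=8  'cbbbacaceaeecddabbbeed'
  #15 SA[15]=20  'cddabbbeed'
  #16 SA[16]=0  'cdeceacacbbbacaceaeecddabbbeed'
  #17 SA[17]=3  'ceacacbbbacaceaeecddabbbeed'
  #18 SA[18]=15  'ceaeecddabbbeed'
  #19 SA[19]=29  'd'
  #20 SA[20]=22  'dabbbeed'
  #21 SA[21]=21  'ddabbbeed'
  #22 SA[22]=1  'deceacacbbbacaceaeecddabbbeed'
  #23 SA[23]=4  'eacacbbbacaceaeecddabbbeed'
  #24 SA[24]=16  'eaeecddabbbeed'
  #25 SA[25]=19  'ecddabbbeed'
  #26 SA[26]=2  'eceacacbbbacaceaeecddabbbeed'
  #27 SA[27]=28  'ed'
  #28 SA[28]=18  'eecddabbbeed'
  #29 SA[29]=27  'eed'

SA = [23, 5, 12, 7, 14, 17, 11, 10, 9, 24, 25, 26, 6, 13, 8, 20, 0, 3, 15, 29, 22, 21, 1, 4, 16, 19, 2, 28, 18, 27]
[i] adj suffixes → lcp
  [1] 23/5 → 1 ('a')
  [2] 5/12 → 4 ('acac')
  [3] 12/7 → 2 ('ac')
  [4] 7/14 → 2 ('ac')
  [5] 14/17 → 1 ('a')
  [6] 17/11 → 0 ('')
  [7] 11/10 → 1 ('b')
  [8] 10/9 → 2 ('bb')
  [9] 9/24 → 3 ('bbb')
  [10] 24/25 → 2 ('bb')
  [11] 25/26 → 1 ('b')
  [12] 26/6 → 0 ('')
  [13] 6/13 → 3 ('cac')
  [14] 13/8 → 1 ('c')
  [15] 8/20 → 1 ('c')
  [16] 20/0 → 2 ('cd')
  [17] 0/3 → 1 ('c')
  [18] 3/15 → 3 ('cea')
  [19] 15/29 → 0 ('')
  [20] 29/22 → 1 ('d')
  [21] 22/21 → 1 ('d')
  [22] 21/1 → 1 ('d')
  [23] 1/4 → 0 ('')
  [24] 4/16 → 2 ('ea')
  [25] 16/19 → 1 ('e')
  [26] 19/2 → 2 ('ec')
  [27] 2/28 → 1 ('e')
  [28] 28/18 → 1 ('e')
  [29] 18/27 → 2 ('ee')

n(n+1)/2 = 30·31/2 = 465
Σ LCP = 0 + 1 + 4 + 2 + 2 + 1 + 0 + 1 + 2 + 3 + 2 + 1 + 0 + 3 + 1 + 1 + 2 + 1 + 3 + 0 + 1 + 1 + 1 + 0 + 2 + 1 + 2 + 1 + 1 + 2 = 42
distinct = 465 − 42 = 423

423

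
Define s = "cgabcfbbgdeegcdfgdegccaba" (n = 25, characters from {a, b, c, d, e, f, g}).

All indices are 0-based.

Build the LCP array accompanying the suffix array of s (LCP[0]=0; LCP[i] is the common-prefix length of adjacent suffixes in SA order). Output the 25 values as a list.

[0, 1, 2, 0, 1, 1, 1, 0, 1, 1, 1, 1, 0, 2, 1, 0, 1, 3, 0, 1, 0, 1, 2, 1, 3]

rank | idx | suffix
   0 |  24 | a
   1 |  22 | aba
   2 |   2 | abcfbbgdeegcdfgdegccaba
   3 |  23 | ba
   4 |   6 | bbgdeegcdfgdegccaba
   5 |   3 | bcfbbgdeegcdfgdegccaba
   6 |   7 | bgdeegcdfgdegccaba
   7 |  21 | caba
   8 |  20 | ccaba
   9 |  13 | cdfgdegccaba
  10 |   4 | cfbbgdeegcdfgdegccaba
  11 |   0 | cgabcfbbgdeegcdfgdegccaba
  12 |   9 | deegcdfgdegccaba
  13 |  17 | degccaba
  14 |  14 | dfgdegccaba
  15 |  10 | eegcdfgdegccaba
  16 |  18 | egccaba
  17 |  11 | egcdfgdegccaba
  18 |   5 | fbbgdeegcdfgdegccaba
  19 |  15 | fgdegccaba
  20 |   1 | gabcfbbgdeegcdfgdegccaba
  21 |  19 | gccaba
  22 |  12 | gcdfgdegccaba
  23 |   8 | gdeegcdfgdegccaba
  24 |  16 | gdegccaba

SA = [24, 22, 2, 23, 6, 3, 7, 21, 20, 13, 4, 0, 9, 17, 14, 10, 18, 11, 5, 15, 1, 19, 12, 8, 16]
i: (SA[i-1],SA[i]) lcp shared
  1: (24,22) 1 'a'
  2: (22,2) 2 'ab'
  3: (2,23) 0 ''
  4: (23,6) 1 'b'
  5: (6,3) 1 'b'
  6: (3,7) 1 'b'
  7: (7,21) 0 ''
  8: (21,20) 1 'c'
  9: (20,13) 1 'c'
  10: (13,4) 1 'c'
  11: (4,0) 1 'c'
  12: (0,9) 0 ''
  13: (9,17) 2 'de'
  14: (17,14) 1 'd'
  15: (14,10) 0 ''
  16: (10,18) 1 'e'
  17: (18,11) 3 'egc'
  18: (11,5) 0 ''
  19: (5,15) 1 'f'
  20: (15,1) 0 ''
  21: (1,19) 1 'g'
  22: (19,12) 2 'gc'
  23: (12,8) 1 'g'
  24: (8,16) 3 'gde'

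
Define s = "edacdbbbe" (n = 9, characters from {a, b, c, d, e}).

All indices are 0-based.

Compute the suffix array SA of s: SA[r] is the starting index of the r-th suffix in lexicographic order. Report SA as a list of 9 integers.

sorted suffixes:
  #0 SA[0]=2  'acdbbbe'
  #1 SA[1]=5  'bbbe'
  #2 SA[2]=6  'bbe'
  #3 SA[3]=7  'be'
  #4 SA[4]=3  'cdbbbe'
  #5 SA[5]=1  'dacdbbbe'
  #6 SA[6]=4  'dbbbe'
  #7 SA[7]=8  'e'
  #8 SA[8]=0  'edacdbbbe'

[2, 5, 6, 7, 3, 1, 4, 8, 0]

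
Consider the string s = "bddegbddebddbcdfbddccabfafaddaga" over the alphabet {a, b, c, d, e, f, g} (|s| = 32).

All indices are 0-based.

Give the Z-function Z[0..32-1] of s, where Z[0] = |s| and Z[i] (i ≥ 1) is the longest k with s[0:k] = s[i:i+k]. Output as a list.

[32, 0, 0, 0, 0, 4, 0, 0, 0, 3, 0, 0, 1, 0, 0, 0, 3, 0, 0, 0, 0, 0, 1, 0, 0, 0, 0, 0, 0, 0, 0, 0]

Z[0]=32
i=1: i≥r, start 0; Z[1]=0
i=2: i≥r, start 0; Z[2]=0
i=3: i≥r, start 0; Z[3]=0
i=4: i≥r, start 0; Z[4]=0
i=5: i≥r, start 0; Z[5]=4 extend→box=[5,9)
i=6: min(r-i=3, Z[1]=0)=0; Z[6]=0
i=7: min(r-i=2, Z[2]=0)=0; Z[7]=0
i=8: min(r-i=1, Z[3]=0)=0; Z[8]=0
i=9: i≥r, start 0; Z[9]=3 extend→box=[9,12)
i=10: min(r-i=2, Z[1]=0)=0; Z[10]=0
i=11: min(r-i=1, Z[2]=0)=0; Z[11]=0
i=12: i≥r, start 0; Z[12]=1 extend→box=[12,13)
i=13: i≥r, start 0; Z[13]=0
i=14: i≥r, start 0; Z[14]=0
i=15: i≥r, start 0; Z[15]=0
i=16: i≥r, start 0; Z[16]=3 extend→box=[16,19)
i=17: min(r-i=2, Z[1]=0)=0; Z[17]=0
i=18: min(r-i=1, Z[2]=0)=0; Z[18]=0
i=19: i≥r, start 0; Z[19]=0
i=20: i≥r, start 0; Z[20]=0
i=21: i≥r, start 0; Z[21]=0
i=22: i≥r, start 0; Z[22]=1 extend→box=[22,23)
i=23: i≥r, start 0; Z[23]=0
i=24: i≥r, start 0; Z[24]=0
i=25: i≥r, start 0; Z[25]=0
i=26: i≥r, start 0; Z[26]=0
i=27: i≥r, start 0; Z[27]=0
i=28: i≥r, start 0; Z[28]=0
i=29: i≥r, start 0; Z[29]=0
i=30: i≥r, start 0; Z[30]=0
i=31: i≥r, start 0; Z[31]=0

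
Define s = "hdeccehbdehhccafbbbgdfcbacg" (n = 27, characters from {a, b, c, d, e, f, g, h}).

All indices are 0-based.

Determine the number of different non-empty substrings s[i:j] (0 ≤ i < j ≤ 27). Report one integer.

355

rank→(start, suffix):
  0 → (24, 'acg')
  1 → (14, 'afbbbgdfcbacg')
  2 → (23, 'bacg')
  3 → (16, 'bbbgdfcbacg')
  4 → (17, 'bbgdfcbacg')
  5 → (7, 'bdehhccafbbbgdfcbacg')
  6 → (18, 'bgdfcbacg')
  7 → (13, 'cafbbbgdfcbacg')
  8 → (22, 'cbacg')
  9 → (12, 'ccafbbbgdfcbacg')
  10 → (3, 'ccehbdehhccafbbbgdfcbacg')
  11 → (4, 'cehbdehhccafbbbgdfcbacg')
  12 → (25, 'cg')
  13 → (1, 'deccehbdehhccafbbbgdfcbacg')
  14 → (8, 'dehhccafbbbgdfcbacg')
  15 → (20, 'dfcbacg')
  16 → (2, 'eccehbdehhccafbbbgdfcbacg')
  17 → (5, 'ehbdehhccafbbbgdfcbacg')
  18 → (9, 'ehhccafbbbgdfcbacg')
  19 → (15, 'fbbbgdfcbacg')
  20 → (21, 'fcbacg')
  21 → (26, 'g')
  22 → (19, 'gdfcbacg')
  23 → (6, 'hbdehhccafbbbgdfcbacg')
  24 → (11, 'hccafbbbgdfcbacg')
  25 → (0, 'hdeccehbdehhccafbbbgdfcbacg')
  26 → (10, 'hhccafbbbgdfcbacg')

SA = [24, 14, 23, 16, 17, 7, 18, 13, 22, 12, 3, 4, 25, 1, 8, 20, 2, 5, 9, 15, 21, 26, 19, 6, 11, 0, 10]
[i] adj suffixes → lcp
  [1] 24/14 → 1 ('a')
  [2] 14/23 → 0 ('')
  [3] 23/16 → 1 ('b')
  [4] 16/17 → 2 ('bb')
  [5] 17/7 → 1 ('b')
  [6] 7/18 → 1 ('b')
  [7] 18/13 → 0 ('')
  [8] 13/22 → 1 ('c')
  [9] 22/12 → 1 ('c')
  [10] 12/3 → 2 ('cc')
  [11] 3/4 → 1 ('c')
  [12] 4/25 → 1 ('c')
  [13] 25/1 → 0 ('')
  [14] 1/8 → 2 ('de')
  [15] 8/20 → 1 ('d')
  [16] 20/2 → 0 ('')
  [17] 2/5 → 1 ('e')
  [18] 5/9 → 2 ('eh')
  [19] 9/15 → 0 ('')
  [20] 15/21 → 1 ('f')
  [21] 21/26 → 0 ('')
  [22] 26/19 → 1 ('g')
  [23] 19/6 → 0 ('')
  [24] 6/11 → 1 ('h')
  [25] 11/0 → 1 ('h')
  [26] 0/10 → 1 ('h')

n(n+1)/2 = 27·28/2 = 378
Σ LCP = 0 + 1 + 0 + 1 + 2 + 1 + 1 + 0 + 1 + 1 + 2 + 1 + 1 + 0 + 2 + 1 + 0 + 1 + 2 + 0 + 1 + 0 + 1 + 0 + 1 + 1 + 1 = 23
distinct = 378 − 23 = 355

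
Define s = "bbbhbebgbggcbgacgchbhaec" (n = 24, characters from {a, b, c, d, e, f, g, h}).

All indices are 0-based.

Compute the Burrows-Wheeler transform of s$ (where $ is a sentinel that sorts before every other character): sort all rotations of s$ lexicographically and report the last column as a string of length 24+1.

cgh$bhceghbegagbabbgcbbbc

rank  rotation                   last
    0  $bbbhbebgbggcbgacgchbhaec  c
    1  acgchbhaec$bbbhbebgbggcbg  g
    2  aec$bbbhbebgbggcbgacgchbh  h
    3  bbbhbebgbggcbgacgchbhaec$  $
    4  bbhbebgbggcbgacgchbhaec$b  b
    5  bebgbggcbgacgchbhaec$bbbh  h
    6  bgacgchbhaec$bbbhbebgbggc  c
    7  bgbggcbgacgchbhaec$bbbhbe  e
    8  bggcbgacgchbhaec$bbbhbebg  g
    9  bhaec$bbbhbebgbggcbgacgch  h
   10  bhbebgbggcbgacgchbhaec$bb  b
   11  c$bbbhbebgbggcbgacgchbhae  e
   12  cbgacgchbhaec$bbbhbebgbgg  g
   13  cgchbhaec$bbbhbebgbggcbga  a
   14  chbhaec$bbbhbebgbggcbgacg  g
   15  ebgbggcbgacgchbhaec$bbbhb  b
   16  ec$bbbhbebgbggcbgacgchbha  a
   17  gacgchbhaec$bbbhbebgbggcb  b
   18  gbggcbgacgchbhaec$bbbhbeb  b
   19  gcbgacgchbhaec$bbbhbebgbg  g
   20  gchbhaec$bbbhbebgbggcbgac  c
   21  ggcbgacgchbhaec$bbbhbebgb  b
   22  haec$bbbhbebgbggcbgacgchb  b
   23  hbebgbggcbgacgchbhaec$bbb  b
   24  hbhaec$bbbhbebgbggcbgacgc  c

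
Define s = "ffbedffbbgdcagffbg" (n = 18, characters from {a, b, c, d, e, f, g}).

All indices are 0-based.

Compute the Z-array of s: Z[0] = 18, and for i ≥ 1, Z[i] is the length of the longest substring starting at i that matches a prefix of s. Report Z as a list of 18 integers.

Z[0]=18
i=1: outside box; Z[1]=1 scan→box=[1,2)
i=2: outside box; Z[2]=0
i=3: outside box; Z[3]=0
i=4: outside box; Z[4]=0
i=5: outside box; Z[5]=3 scan→box=[5,8)
i=6: min(r-i=2, Z[1]=1)=1; Z[6]=1
i=7: min(r-i=1, Z[2]=0)=0; Z[7]=0
i=8: outside box; Z[8]=0
i=9: outside box; Z[9]=0
i=10: outside box; Z[10]=0
i=11: outside box; Z[11]=0
i=12: outside box; Z[12]=0
i=13: outside box; Z[13]=0
i=14: outside box; Z[14]=3 scan→box=[14,17)
i=15: min(r-i=2, Z[1]=1)=1; Z[15]=1
i=16: min(r-i=1, Z[2]=0)=0; Z[16]=0
i=17: outside box; Z[17]=0

[18, 1, 0, 0, 0, 3, 1, 0, 0, 0, 0, 0, 0, 0, 3, 1, 0, 0]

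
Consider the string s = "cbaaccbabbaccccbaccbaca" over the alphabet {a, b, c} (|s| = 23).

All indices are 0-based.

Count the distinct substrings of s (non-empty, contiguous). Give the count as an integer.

225

rank→(start, suffix):
  0 → (22, 'a')
  1 → (2, 'aaccbabbaccccbaccbaca')
  2 → (7, 'abbaccccbaccbaca')
  3 → (20, 'aca')
  4 → (3, 'accbabbaccccbaccbaca')
  5 → (16, 'accbaca')
  6 → (10, 'accccbaccbaca')
  7 → (1, 'baaccbabbaccccbaccbaca')
  8 → (6, 'babbaccccbaccbaca')
  9 → (19, 'baca')
  10 → (15, 'baccbaca')
  11 → (9, 'baccccbaccbaca')
  12 → (8, 'bbaccccbaccbaca')
  13 → (21, 'ca')
  14 → (0, 'cbaaccbabbaccccbaccbaca')
  15 → (5, 'cbabbaccccbaccbaca')
  16 → (18, 'cbaca')
  17 → (14, 'cbaccbaca')
  18 → (4, 'ccbabbaccccbaccbaca')
  19 → (17, 'ccbaca')
  20 → (13, 'ccbaccbaca')
  21 → (12, 'cccbaccbaca')
  22 → (11, 'ccccbaccbaca')

SA = [22, 2, 7, 20, 3, 16, 10, 1, 6, 19, 15, 9, 8, 21, 0, 5, 18, 14, 4, 17, 13, 12, 11]
rank  pair      lcp
   1  s[22:],s[2:]  1  'a'
   2  s[2:],s[7:]  1  'a'
   3  s[7:],s[20:]  1  'a'
   4  s[20:],s[3:]  2  'ac'
   5  s[3:],s[16:]  5  'accba'
   6  s[16:],s[10:]  3  'acc'
   7  s[10:],s[1:]  0  ''
   8  s[1:],s[6:]  2  'ba'
   9  s[6:],s[19:]  2  'ba'
  10  s[19:],s[15:]  3  'bac'
  11  s[15:],s[9:]  4  'bacc'
  12  s[9:],s[8:]  1  'b'
  13  s[8:],s[21:]  0  ''
  14  s[21:],s[0:]  1  'c'
  15  s[0:],s[5:]  3  'cba'
  16  s[5:],s[18:]  3  'cba'
  17  s[18:],s[14:]  4  'cbac'
  18  s[14:],s[4:]  1  'c'
  19  s[4:],s[17:]  4  'ccba'
  20  s[17:],s[13:]  5  'ccbac'
  21  s[13:],s[12:]  2  'cc'
  22  s[12:],s[11:]  3  'ccc'

n(n+1)/2 = 23·24/2 = 276
Σ LCP = 0 + 1 + 1 + 1 + 2 + 5 + 3 + 0 + 2 + 2 + 3 + 4 + 1 + 0 + 1 + 3 + 3 + 4 + 1 + 4 + 5 + 2 + 3 = 51
distinct = 276 − 51 = 225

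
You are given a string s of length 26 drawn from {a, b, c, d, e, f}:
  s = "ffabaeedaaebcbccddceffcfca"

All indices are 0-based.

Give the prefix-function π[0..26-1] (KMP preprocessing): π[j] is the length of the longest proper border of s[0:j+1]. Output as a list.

π[0] = 0
j=1 s[j]='f': π[1]=1 (border 'f')
j=2 s[j]='a': k: 1→0; π[2]=0 (border '')
j=3 s[j]='b': π[3]=0 (border '')
j=4 s[j]='a': π[4]=0 (border '')
j=5 s[j]='e': π[5]=0 (border '')
j=6 s[j]='e': π[6]=0 (border '')
j=7 s[j]='d': π[7]=0 (border '')
j=8 s[j]='a': π[8]=0 (border '')
j=9 s[j]='a': π[9]=0 (border '')
j=10 s[j]='e': π[10]=0 (border '')
j=11 s[j]='b': π[11]=0 (border '')
j=12 s[j]='c': π[12]=0 (border '')
j=13 s[j]='b': π[13]=0 (border '')
j=14 s[j]='c': π[14]=0 (border '')
j=15 s[j]='c': π[15]=0 (border '')
j=16 s[j]='d': π[16]=0 (border '')
j=17 s[j]='d': π[17]=0 (border '')
j=18 s[j]='c': π[18]=0 (border '')
j=19 s[j]='e': π[19]=0 (border '')
j=20 s[j]='f': π[20]=1 (border 'f')
j=21 s[j]='f': π[21]=2 (border 'ff')
j=22 s[j]='c': k: 2→1→0; π[22]=0 (border '')
j=23 s[j]='f': π[23]=1 (border 'f')
j=24 s[j]='c': k: 1→0; π[24]=0 (border '')
j=25 s[j]='a': π[25]=0 (border '')

[0, 1, 0, 0, 0, 0, 0, 0, 0, 0, 0, 0, 0, 0, 0, 0, 0, 0, 0, 0, 1, 2, 0, 1, 0, 0]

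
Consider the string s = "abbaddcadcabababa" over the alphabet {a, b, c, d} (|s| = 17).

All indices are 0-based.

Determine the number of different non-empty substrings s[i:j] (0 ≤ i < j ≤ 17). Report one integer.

124

rank→(start, suffix):
  0 → (16, 'a')
  1 → (14, 'aba')
  2 → (12, 'ababa')
  3 → (10, 'abababa')
  4 → (0, 'abbaddcadcabababa')
  5 → (7, 'adcabababa')
  6 → (3, 'addcadcabababa')
  7 → (15, 'ba')
  8 → (13, 'baba')
  9 → (11, 'bababa')
  10 → (2, 'baddcadcabababa')
  11 → (1, 'bbaddcadcabababa')
  12 → (9, 'cabababa')
  13 → (6, 'cadcabababa')
  14 → (8, 'dcabababa')
  15 → (5, 'dcadcabababa')
  16 → (4, 'ddcadcabababa')

SA = [16, 14, 12, 10, 0, 7, 3, 15, 13, 11, 2, 1, 9, 6, 8, 5, 4]
[i] adj suffixes → lcp
  [1] 16/14 → 1 ('a')
  [2] 14/12 → 3 ('aba')
  [3] 12/10 → 5 ('ababa')
  [4] 10/0 → 2 ('ab')
  [5] 0/7 → 1 ('a')
  [6] 7/3 → 2 ('ad')
  [7] 3/15 → 0 ('')
  [8] 15/13 → 2 ('ba')
  [9] 13/11 → 4 ('baba')
  [10] 11/2 → 2 ('ba')
  [11] 2/1 → 1 ('b')
  [12] 1/9 → 0 ('')
  [13] 9/6 → 2 ('ca')
  [14] 6/8 → 0 ('')
  [15] 8/5 → 3 ('dca')
  [16] 5/4 → 1 ('d')

n(n+1)/2 = 17·18/2 = 153
Σ LCP = 0 + 1 + 3 + 5 + 2 + 1 + 2 + 0 + 2 + 4 + 2 + 1 + 0 + 2 + 0 + 3 + 1 = 29
distinct = 153 − 29 = 124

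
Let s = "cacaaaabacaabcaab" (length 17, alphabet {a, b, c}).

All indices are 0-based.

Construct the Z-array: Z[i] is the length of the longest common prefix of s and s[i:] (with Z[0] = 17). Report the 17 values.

[17, 0, 2, 0, 0, 0, 0, 0, 0, 2, 0, 0, 0, 2, 0, 0, 0]

Z[0]=17
i=1: fresh scan; Z[1]=0
i=2: fresh scan; Z[2]=2 scan→box=[2,4)
i=3: min(r-i=1, Z[1]=0)=0; Z[3]=0
i=4: fresh scan; Z[4]=0
i=5: fresh scan; Z[5]=0
i=6: fresh scan; Z[6]=0
i=7: fresh scan; Z[7]=0
i=8: fresh scan; Z[8]=0
i=9: fresh scan; Z[9]=2 scan→box=[9,11)
i=10: min(r-i=1, Z[1]=0)=0; Z[10]=0
i=11: fresh scan; Z[11]=0
i=12: fresh scan; Z[12]=0
i=13: fresh scan; Z[13]=2 scan→box=[13,15)
i=14: min(r-i=1, Z[1]=0)=0; Z[14]=0
i=15: fresh scan; Z[15]=0
i=16: fresh scan; Z[16]=0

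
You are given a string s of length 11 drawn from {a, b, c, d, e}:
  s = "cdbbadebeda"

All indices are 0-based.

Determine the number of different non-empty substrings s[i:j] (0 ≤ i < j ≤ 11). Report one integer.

rank | idx | suffix
   0 |  10 | a
   1 |   4 | adebeda
   2 |   3 | badebeda
   3 |   2 | bbadebeda
   4 |   7 | beda
   5 |   0 | cdbbadebeda
   6 |   9 | da
   7 |   1 | dbbadebeda
   8 |   5 | debeda
   9 |   6 | ebeda
  10 |   8 | eda

SA = [10, 4, 3, 2, 7, 0, 9, 1, 5, 6, 8]
[i] adj suffixes → lcp
  [1] 10/4 → 1 ('a')
  [2] 4/3 → 0 ('')
  [3] 3/2 → 1 ('b')
  [4] 2/7 → 1 ('b')
  [5] 7/0 → 0 ('')
  [6] 0/9 → 0 ('')
  [7] 9/1 → 1 ('d')
  [8] 1/5 → 1 ('d')
  [9] 5/6 → 0 ('')
  [10] 6/8 → 1 ('e')

n(n+1)/2 = 11·12/2 = 66
Σ LCP = 0 + 1 + 0 + 1 + 1 + 0 + 0 + 1 + 1 + 0 + 1 = 6
distinct = 66 − 6 = 60

60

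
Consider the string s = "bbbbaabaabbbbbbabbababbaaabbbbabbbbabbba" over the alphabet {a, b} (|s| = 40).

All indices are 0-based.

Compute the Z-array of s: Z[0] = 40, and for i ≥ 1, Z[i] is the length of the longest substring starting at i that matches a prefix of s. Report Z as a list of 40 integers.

[40, 3, 2, 1, 0, 0, 1, 0, 0, 4, 4, 5, 3, 2, 1, 0, 2, 1, 0, 1, 0, 2, 1, 0, 0, 0, 5, 3, 2, 1, 0, 5, 3, 2, 1, 0, 3, 2, 1, 0]

Z[0]=40
i=1: fresh scan; Z[1]=3 scan→box=[1,4)
i=2: min(r-i=2, Z[1]=3)=2; Z[2]=2
i=3: min(r-i=1, Z[2]=2)=1; Z[3]=1
i=4: fresh scan; Z[4]=0
i=5: fresh scan; Z[5]=0
i=6: fresh scan; Z[6]=1 scan→box=[6,7)
i=7: fresh scan; Z[7]=0
i=8: fresh scan; Z[8]=0
i=9: fresh scan; Z[9]=4 scan→box=[9,13)
i=10: min(r-i=3, Z[1]=3)=3; Z[10]=4 scan→box=[10,14)
i=11: min(r-i=3, Z[1]=3)=3; Z[11]=5 scan→box=[11,16)
i=12: min(r-i=4, Z[1]=3)=3; Z[12]=3
i=13: min(r-i=3, Z[2]=2)=2; Z[13]=2
i=14: min(r-i=2, Z[3]=1)=1; Z[14]=1
i=15: min(r-i=1, Z[4]=0)=0; Z[15]=0
i=16: fresh scan; Z[16]=2 scan→box=[16,18)
i=17: min(r-i=1, Z[1]=3)=1; Z[17]=1
i=18: fresh scan; Z[18]=0
i=19: fresh scan; Z[19]=1 scan→box=[19,20)
i=20: fresh scan; Z[20]=0
i=21: fresh scan; Z[21]=2 scan→box=[21,23)
i=22: min(r-i=1, Z[1]=3)=1; Z[22]=1
i=23: fresh scan; Z[23]=0
i=24: fresh scan; Z[24]=0
i=25: fresh scan; Z[25]=0
i=26: fresh scan; Z[26]=5 scan→box=[26,31)
i=27: min(r-i=4, Z[1]=3)=3; Z[27]=3
i=28: min(r-i=3, Z[2]=2)=2; Z[28]=2
i=29: min(r-i=2, Z[3]=1)=1; Z[29]=1
i=30: min(r-i=1, Z[4]=0)=0; Z[30]=0
i=31: fresh scan; Z[31]=5 scan→box=[31,36)
i=32: min(r-i=4, Z[1]=3)=3; Z[32]=3
i=33: min(r-i=3, Z[2]=2)=2; Z[33]=2
i=34: min(r-i=2, Z[3]=1)=1; Z[34]=1
i=35: min(r-i=1, Z[4]=0)=0; Z[35]=0
i=36: fresh scan; Z[36]=3 scan→box=[36,39)
i=37: min(r-i=2, Z[1]=3)=2; Z[37]=2
i=38: min(r-i=1, Z[2]=2)=1; Z[38]=1
i=39: fresh scan; Z[39]=0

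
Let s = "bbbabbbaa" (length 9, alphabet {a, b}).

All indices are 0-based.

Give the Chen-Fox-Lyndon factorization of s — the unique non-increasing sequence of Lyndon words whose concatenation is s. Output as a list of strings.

["b", "b", "b", "abbb", "a", "a"]

emit factor 1: 'b' (i=0, period=1)
emit factor 2: 'b' (i=1, period=1)
emit factor 3: 'b' (i=2, period=1)
emit factor 4: 'abbb' (i=3, period=4)
emit factor 5: 'a' (i=7, period=1)
emit factor 6: 'a' (i=8, period=1)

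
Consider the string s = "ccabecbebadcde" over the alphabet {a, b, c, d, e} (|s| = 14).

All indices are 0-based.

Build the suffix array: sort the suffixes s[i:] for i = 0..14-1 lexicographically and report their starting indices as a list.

[2, 9, 8, 6, 3, 1, 5, 0, 11, 10, 12, 13, 7, 4]

rank | idx | suffix
   0 |   2 | abecbebadcde
   1 |   9 | adcde
   2 |   8 | badcde
   3 |   6 | bebadcde
   4 |   3 | becbebadcde
   5 |   1 | cabecbebadcde
   6 |   5 | cbebadcde
   7 |   0 | ccabecbebadcde
   8 |  11 | cde
   9 |  10 | dcde
  10 |  12 | de
  11 |  13 | e
  12 |   7 | ebadcde
  13 |   4 | ecbebadcde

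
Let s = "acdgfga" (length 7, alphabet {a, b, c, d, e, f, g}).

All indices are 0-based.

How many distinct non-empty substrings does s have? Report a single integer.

26

sorted suffixes:
  #0 SA[0]=6  'a'
  #1 SA[1]=0  'acdgfga'
  #2 SA[2]=1  'cdgfga'
  #3 SA[3]=2  'dgfga'
  #4 SA[4]=4  'fga'
  #5 SA[5]=5  'ga'
  #6 SA[6]=3  'gfga'

SA = [6, 0, 1, 2, 4, 5, 3]
i: (SA[i-1],SA[i]) lcp shared
  1: (6,0) 1 'a'
  2: (0,1) 0 ''
  3: (1,2) 0 ''
  4: (2,4) 0 ''
  5: (4,5) 0 ''
  6: (5,3) 1 'g'

n(n+1)/2 = 7·8/2 = 28
Σ LCP = 0 + 1 + 0 + 0 + 0 + 0 + 1 = 2
distinct = 28 − 2 = 26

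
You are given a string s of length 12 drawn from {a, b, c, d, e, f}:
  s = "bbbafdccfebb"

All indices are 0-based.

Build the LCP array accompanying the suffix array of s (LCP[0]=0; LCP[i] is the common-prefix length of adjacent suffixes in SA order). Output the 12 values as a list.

[0, 0, 1, 1, 2, 2, 0, 1, 0, 0, 0, 1]

rank | idx | suffix
   0 |   3 | afdccfebb
   1 |  11 | b
   2 |   2 | bafdccfebb
   3 |  10 | bb
   4 |   1 | bbafdccfebb
   5 |   0 | bbbafdccfebb
   6 |   6 | ccfebb
   7 |   7 | cfebb
   8 |   5 | dccfebb
   9 |   9 | ebb
  10 |   4 | fdccfebb
  11 |   8 | febb

SA = [3, 11, 2, 10, 1, 0, 6, 7, 5, 9, 4, 8]
[i] adj suffixes → lcp
  [1] 3/11 → 0 ('')
  [2] 11/2 → 1 ('b')
  [3] 2/10 → 1 ('b')
  [4] 10/1 → 2 ('bb')
  [5] 1/0 → 2 ('bb')
  [6] 0/6 → 0 ('')
  [7] 6/7 → 1 ('c')
  [8] 7/5 → 0 ('')
  [9] 5/9 → 0 ('')
  [10] 9/4 → 0 ('')
  [11] 4/8 → 1 ('f')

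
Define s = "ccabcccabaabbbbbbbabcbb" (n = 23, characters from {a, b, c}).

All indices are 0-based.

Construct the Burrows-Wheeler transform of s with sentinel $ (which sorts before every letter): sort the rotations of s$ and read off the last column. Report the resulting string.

bbcabcbabcbbbbbaaaccbc$b

rank  rotation                  last
    0  $ccabcccabaabbbbbbbabcbb  b
    1  aabbbbbbbabcbb$ccabcccab  b
    2  abaabbbbbbbabcbb$ccabccc  c
    3  abbbbbbbabcbb$ccabcccaba  a
    4  abcbb$ccabcccabaabbbbbbb  b
    5  abcccabaabbbbbbbabcbb$cc  c
    6  b$ccabcccabaabbbbbbbabcb  b
    7  baabbbbbbbabcbb$ccabccca  a
    8  babcbb$ccabcccabaabbbbbb  b
    9  bb$ccabcccabaabbbbbbbabc  c
   10  bbabcbb$ccabcccabaabbbbb  b
   11  bbbabcbb$ccabcccabaabbbb  b
   12  bbbbabcbb$ccabcccabaabbb  b
   13  bbbbbabcbb$ccabcccabaabb  b
   14  bbbbbbabcbb$ccabcccabaab  b
   15  bbbbbbbabcbb$ccabcccabaa  a
   16  bcbb$ccabcccabaabbbbbbba  a
   17  bcccabaabbbbbbbabcbb$cca  a
   18  cabaabbbbbbbabcbb$ccabcc  c
   19  cabcccabaabbbbbbbabcbb$c  c
   20  cbb$ccabcccabaabbbbbbbab  b
   21  ccabaabbbbbbbabcbb$ccabc  c
   22  ccabcccabaabbbbbbbabcbb$  $
   23  cccabaabbbbbbbabcbb$ccab  b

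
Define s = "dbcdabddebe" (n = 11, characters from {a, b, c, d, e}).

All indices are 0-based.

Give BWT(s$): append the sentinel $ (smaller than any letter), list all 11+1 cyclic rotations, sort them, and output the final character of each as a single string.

rank  rotation      last
    0  $dbcdabddebe  e
    1  abddebe$dbcd  d
    2  bcdabddebe$d  d
    3  bddebe$dbcda  a
    4  be$dbcdabdde  e
    5  cdabddebe$db  b
    6  dabddebe$dbc  c
    7  dbcdabddebe$  $
    8  ddebe$dbcdab  b
    9  debe$dbcdabd  d
   10  e$dbcdabddeb  b
   11  ebe$dbcdabdd  d

eddaebc$bdbd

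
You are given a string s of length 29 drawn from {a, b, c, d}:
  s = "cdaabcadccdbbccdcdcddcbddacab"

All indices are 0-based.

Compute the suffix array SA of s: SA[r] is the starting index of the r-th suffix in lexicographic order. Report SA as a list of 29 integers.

[2, 27, 3, 25, 6, 28, 11, 4, 12, 22, 26, 5, 21, 8, 13, 0, 9, 14, 16, 18, 1, 24, 10, 20, 7, 15, 17, 23, 19]

rank→(start, suffix):
  0 → (2, 'aabcadccdbbccdcdcddcbddacab')
  1 → (27, 'ab')
  2 → (3, 'abcadccdbbccdcdcddcbddacab')
  3 → (25, 'acab')
  4 → (6, 'adccdbbccdcdcddcbddacab')
  5 → (28, 'b')
  6 → (11, 'bbccdcdcddcbddacab')
  7 → (4, 'bcadccdbbccdcdcddcbddacab')
  8 → (12, 'bccdcdcddcbddacab')
  9 → (22, 'bddacab')
  10 → (26, 'cab')
  11 → (5, 'cadccdbbccdcdcddcbddacab')
  12 → (21, 'cbddacab')
  13 → (8, 'ccdbbccdcdcddcbddacab')
  14 → (13, 'ccdcdcddcbddacab')
  15 → (0, 'cdaabcadccdbbccdcdcddcbddacab')
  16 → (9, 'cdbbccdcdcddcbddacab')
  17 → (14, 'cdcdcddcbddacab')
  18 → (16, 'cdcddcbddacab')
  19 → (18, 'cddcbddacab')
  20 → (1, 'daabcadccdbbccdcdcddcbddacab')
  21 → (24, 'dacab')
  22 → (10, 'dbbccdcdcddcbddacab')
  23 → (20, 'dcbddacab')
  24 → (7, 'dccdbbccdcdcddcbddacab')
  25 → (15, 'dcdcddcbddacab')
  26 → (17, 'dcddcbddacab')
  27 → (23, 'ddacab')
  28 → (19, 'ddcbddacab')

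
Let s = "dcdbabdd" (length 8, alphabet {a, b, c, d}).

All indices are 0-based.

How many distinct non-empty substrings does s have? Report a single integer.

sorted suffixes:
  #0 SA[0]=4  'abdd'
  #1 SA[1]=3  'babdd'
  #2 SA[2]=5  'bdd'
  #3 SA[3]=1  'cdbabdd'
  #4 SA[4]=7  'd'
  #5 SA[5]=2  'dbabdd'
  #6 SA[6]=0  'dcdbabdd'
  #7 SA[7]=6  'dd'

SA = [4, 3, 5, 1, 7, 2, 0, 6]
[i] adj suffixes → lcp
  [1] 4/3 → 0 ('')
  [2] 3/5 → 1 ('b')
  [3] 5/1 → 0 ('')
  [4] 1/7 → 0 ('')
  [5] 7/2 → 1 ('d')
  [6] 2/0 → 1 ('d')
  [7] 0/6 → 1 ('d')

n(n+1)/2 = 8·9/2 = 36
Σ LCP = 0 + 0 + 1 + 0 + 0 + 1 + 1 + 1 = 4
distinct = 36 − 4 = 32

32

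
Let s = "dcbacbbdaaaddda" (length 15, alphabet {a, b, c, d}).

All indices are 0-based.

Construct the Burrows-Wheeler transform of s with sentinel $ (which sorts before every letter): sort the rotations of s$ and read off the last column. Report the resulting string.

rank  rotation          last
    0  $dcbacbbdaaaddda  a
    1  a$dcbacbbdaaaddd  d
    2  aaaddda$dcbacbbd  d
    3  aaddda$dcbacbbda  a
    4  acbbdaaaddda$dcb  b
    5  addda$dcbacbbdaa  a
    6  bacbbdaaaddda$dc  c
    7  bbdaaaddda$dcbac  c
    8  bdaaaddda$dcbacb  b
    9  cbacbbdaaaddda$d  d
   10  cbbdaaaddda$dcba  a
   11  da$dcbacbbdaaadd  d
   12  daaaddda$dcbacbb  b
   13  dcbacbbdaaaddda$  $
   14  dda$dcbacbbdaaad  d
   15  ddda$dcbacbbdaaa  a

addabaccbdadb$da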